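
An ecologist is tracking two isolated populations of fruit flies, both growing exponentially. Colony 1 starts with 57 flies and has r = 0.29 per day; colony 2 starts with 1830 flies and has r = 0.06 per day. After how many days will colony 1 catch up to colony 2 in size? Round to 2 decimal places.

Set 57·e^(0.29t) = 1830·e^(0.06t).
e^((0.29 − 0.06)t) = 1830/57 → e^(0.23·t) = 32.105.
0.23·t = ln(32.105) = 3.469, so t = 3.469/0.23 = 15.083.

15.08 days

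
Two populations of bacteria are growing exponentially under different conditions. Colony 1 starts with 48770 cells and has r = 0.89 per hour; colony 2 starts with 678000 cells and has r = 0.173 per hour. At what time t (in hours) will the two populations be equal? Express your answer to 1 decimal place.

Set 48770·e^(0.89t) = 678000·e^(0.173t).
e^((0.89 − 0.173)t) = 678000/48770 → e^(0.717·t) = 13.902.
0.717·t = ln(13.902) = 2.632, so t = 2.632/0.717 = 3.6709.

3.7 hours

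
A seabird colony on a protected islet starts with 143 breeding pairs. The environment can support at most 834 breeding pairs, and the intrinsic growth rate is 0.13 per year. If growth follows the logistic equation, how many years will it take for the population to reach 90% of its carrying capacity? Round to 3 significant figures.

29.0 years

A = (K − N₀)/N₀ = (834 − 143)/143 = 4.8322.
Solve 834/(1 + 4.8322·e^(−0.13t)) = 750.6: 1 + 4.8322·e^(−0.13t) = 1.1111, so e^(−0.13t) = 0.0229941.
−0.13·t = ln(0.0229941) = -3.7725, so t = 3.7725/0.13 = 29.019.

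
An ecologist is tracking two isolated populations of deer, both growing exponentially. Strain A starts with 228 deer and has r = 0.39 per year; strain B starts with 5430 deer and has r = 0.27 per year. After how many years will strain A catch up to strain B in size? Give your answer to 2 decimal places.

26.42 years

Set 228·e^(0.39t) = 5430·e^(0.27t).
e^((0.39 − 0.27)t) = 5430/228 → e^(0.12·t) = 23.816.
0.12·t = ln(23.816) = 3.1703, so t = 3.1703/0.12 = 26.42.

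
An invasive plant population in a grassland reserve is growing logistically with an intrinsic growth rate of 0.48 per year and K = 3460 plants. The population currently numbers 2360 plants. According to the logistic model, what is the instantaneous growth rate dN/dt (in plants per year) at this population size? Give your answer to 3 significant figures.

360 plants per year

dN/dt = rN(1 − N/K) = 0.48 × 2360 × (1 − 2360/3460).
1 − 2360/3460 = 0.31792; dN/dt = 0.48 × 2360 × 0.31792 = 360.14.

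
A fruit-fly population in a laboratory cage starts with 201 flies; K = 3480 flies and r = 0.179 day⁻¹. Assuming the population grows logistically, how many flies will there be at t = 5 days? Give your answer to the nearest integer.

454 flies

A = (K − N₀)/N₀ = (3480 − 201)/201 = 16.313.
N(t) = K/(1 + A·e^(−rt)) = 3480/(1 + 16.313×e^(−0.179×5)).
e^(−0.895) = 0.40861; denominator = 1 + 16.313×0.40861 = 7.6658.
N = 3480/7.6658 = 453.965.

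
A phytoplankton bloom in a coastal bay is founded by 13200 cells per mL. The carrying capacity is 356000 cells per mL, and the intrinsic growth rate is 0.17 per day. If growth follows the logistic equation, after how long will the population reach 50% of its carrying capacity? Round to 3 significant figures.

A = (K − N₀)/N₀ = (356000 − 13200)/13200 = 25.97.
Solve 356000/(1 + 25.97·e^(−0.17t)) = 178000: 1 + 25.97·e^(−0.17t) = 2, so e^(−0.17t) = 0.0385064.
−0.17·t = ln(0.0385064) = -3.2569, so t = 3.2569/0.17 = 19.158.

19.2 days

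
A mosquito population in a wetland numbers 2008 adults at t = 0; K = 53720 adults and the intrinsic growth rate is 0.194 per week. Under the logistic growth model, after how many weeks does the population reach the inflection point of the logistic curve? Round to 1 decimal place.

16.7 weeks

Logistic growth is fastest at N = K/2 = 26860.
A = (K − N₀)/N₀ = 25.753. Set K/(1 + A·e^(−rt)) = K/2 → A·e^(−rt) = 1.
e^(−0.194t) = 1/25.753 = 0.0388304, so t = ln(25.753)/0.194 = 3.2486/0.194 = 16.745.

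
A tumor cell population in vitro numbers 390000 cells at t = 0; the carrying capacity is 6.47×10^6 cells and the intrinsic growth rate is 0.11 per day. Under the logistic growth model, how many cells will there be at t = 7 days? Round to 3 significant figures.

787000 cells

A = (K − N₀)/N₀ = (6.47×10^6 − 390000)/390000 = 15.59.
N(t) = K/(1 + A·e^(−rt)) = 6.47×10^6/(1 + 15.59×e^(−0.11×7)).
e^(−0.77) = 0.46301; denominator = 1 + 15.59×0.46301 = 8.2183.
N = 6.47×10^6/8.2183 = 787272.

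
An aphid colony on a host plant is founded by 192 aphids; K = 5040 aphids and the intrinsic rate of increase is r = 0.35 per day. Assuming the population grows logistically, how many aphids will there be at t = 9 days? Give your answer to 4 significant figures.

2421 aphids

A = (K − N₀)/N₀ = (5040 − 192)/192 = 25.25.
N(t) = K/(1 + A·e^(−rt)) = 5040/(1 + 25.25×e^(−0.35×9)).
e^(−3.15) = 0.042852; denominator = 1 + 25.25×0.042852 = 2.082.
N = 5040/2.082 = 2420.73.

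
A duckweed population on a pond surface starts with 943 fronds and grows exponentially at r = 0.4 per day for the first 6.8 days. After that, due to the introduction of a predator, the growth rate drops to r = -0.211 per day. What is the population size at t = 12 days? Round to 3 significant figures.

Phase 1: N(6.8) = 943·e^(0.4×6.8) = 943·e^2.72 = 14315.
Phase 2 runs for 12 − 6.8 = 5.2 days at r = -0.211.
N(12) = 14315·e^(-0.211×5.2) = 14315·e^-1.097 = 4778.43.

4780 fronds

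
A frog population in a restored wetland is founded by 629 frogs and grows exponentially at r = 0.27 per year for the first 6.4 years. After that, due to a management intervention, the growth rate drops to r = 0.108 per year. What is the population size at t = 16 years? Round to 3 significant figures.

Phase 1: N(6.4) = 629·e^(0.27×6.4) = 629·e^1.728 = 3540.88.
Phase 2 runs for 16 − 6.4 = 9.6 years at r = 0.108.
N(16) = 3540.88·e^(0.108×9.6) = 3540.88·e^1.037 = 9985.92.

9990 frogs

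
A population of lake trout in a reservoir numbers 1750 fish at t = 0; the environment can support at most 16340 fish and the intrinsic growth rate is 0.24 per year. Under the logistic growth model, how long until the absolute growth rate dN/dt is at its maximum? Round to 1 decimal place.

Logistic growth is fastest at N = K/2 = 8170.
A = (K − N₀)/N₀ = 8.3371. Set K/(1 + A·e^(−rt)) = K/2 → A·e^(−rt) = 1.
e^(−0.24t) = 1/8.3371 = 0.119945, so t = ln(8.3371)/0.24 = 2.1207/0.24 = 8.8363.

8.8 years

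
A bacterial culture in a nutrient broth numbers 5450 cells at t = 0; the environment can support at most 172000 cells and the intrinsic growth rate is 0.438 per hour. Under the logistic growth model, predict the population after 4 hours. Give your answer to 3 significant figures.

27300 cells

A = (K − N₀)/N₀ = (172000 − 5450)/5450 = 30.56.
N(t) = K/(1 + A·e^(−rt)) = 172000/(1 + 30.56×e^(−0.438×4)).
e^(−1.752) = 0.17343; denominator = 1 + 30.56×0.17343 = 6.2999.
N = 172000/6.2999 = 27302.2.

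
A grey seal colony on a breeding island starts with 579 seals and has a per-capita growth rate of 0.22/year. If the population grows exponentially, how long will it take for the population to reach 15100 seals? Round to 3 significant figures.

14.8 years

Set N₀·e^(rt) = 15100: e^(0.22·t) = 15100/579 = 26.079.
0.22·t = ln(26.079) = 3.2611, so t = 3.2611/0.22 = 14.823.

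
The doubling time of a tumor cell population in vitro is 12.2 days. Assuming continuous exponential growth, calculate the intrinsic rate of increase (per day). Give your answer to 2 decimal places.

r = ln(2)/t_d = 0.6931/12.2 = 0.056815.

0.06 per day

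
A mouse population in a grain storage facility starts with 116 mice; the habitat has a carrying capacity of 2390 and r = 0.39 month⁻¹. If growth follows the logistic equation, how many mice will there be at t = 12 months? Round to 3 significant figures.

A = (K − N₀)/N₀ = (2390 − 116)/116 = 19.603.
N(t) = K/(1 + A·e^(−rt)) = 2390/(1 + 19.603×e^(−0.39×12)).
e^(−4.68) = 0.009279; denominator = 1 + 19.603×0.009279 = 1.1819.
N = 2390/1.1819 = 2022.17.

2020 mice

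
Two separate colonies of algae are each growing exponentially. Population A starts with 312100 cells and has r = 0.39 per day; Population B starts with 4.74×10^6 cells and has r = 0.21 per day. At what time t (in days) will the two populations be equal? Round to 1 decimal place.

Set 312100·e^(0.39t) = 4.74×10^6·e^(0.21t).
e^((0.39 − 0.21)t) = 4.74×10^6/312100 → e^(0.18·t) = 15.187.
0.18·t = ln(15.187) = 2.7205, so t = 2.7205/0.18 = 15.114.

15.1 days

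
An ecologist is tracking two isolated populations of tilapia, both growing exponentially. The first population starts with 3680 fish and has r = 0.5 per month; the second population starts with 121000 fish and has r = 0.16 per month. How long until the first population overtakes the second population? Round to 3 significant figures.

10.3 months

Set 3680·e^(0.5t) = 121000·e^(0.16t).
e^((0.5 − 0.16)t) = 121000/3680 → e^(0.34·t) = 32.88.
0.34·t = ln(32.88) = 3.4929, so t = 3.4929/0.34 = 10.273.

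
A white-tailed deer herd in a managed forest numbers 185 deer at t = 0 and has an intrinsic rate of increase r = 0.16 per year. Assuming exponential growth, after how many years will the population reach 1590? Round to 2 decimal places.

Set N₀·e^(rt) = 1590: e^(0.16·t) = 1590/185 = 8.5946.
0.16·t = ln(8.5946) = 2.1511, so t = 2.1511/0.16 = 13.445.

13.44 years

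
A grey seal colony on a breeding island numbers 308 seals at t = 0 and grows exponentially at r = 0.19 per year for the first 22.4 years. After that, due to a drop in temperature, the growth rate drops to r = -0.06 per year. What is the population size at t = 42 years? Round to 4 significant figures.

Phase 1: N(22.4) = 308·e^(0.19×22.4) = 308·e^4.256 = 21722.4.
Phase 2 runs for 42 − 22.4 = 19.6 years at r = -0.06.
N(42) = 21722.4·e^(-0.06×19.6) = 21722.4·e^-1.176 = 6701.59.

6702 seals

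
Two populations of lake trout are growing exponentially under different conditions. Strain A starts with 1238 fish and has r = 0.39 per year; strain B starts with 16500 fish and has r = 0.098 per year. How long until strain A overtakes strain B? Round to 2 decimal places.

8.87 years

Set 1238·e^(0.39t) = 16500·e^(0.098t).
e^((0.39 − 0.098)t) = 16500/1238 → e^(0.292·t) = 13.328.
0.292·t = ln(13.328) = 2.5899, so t = 2.5899/0.292 = 8.8694.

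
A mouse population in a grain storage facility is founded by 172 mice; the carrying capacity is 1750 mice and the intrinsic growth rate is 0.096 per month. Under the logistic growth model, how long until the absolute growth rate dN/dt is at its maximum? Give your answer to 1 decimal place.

Logistic growth is fastest at N = K/2 = 875.
A = (K − N₀)/N₀ = 9.1744. Set K/(1 + A·e^(−rt)) = K/2 → A·e^(−rt) = 1.
e^(−0.096t) = 1/9.1744 = 0.108999, so t = ln(9.1744)/0.096 = 2.2164/0.096 = 23.088.

23.1 months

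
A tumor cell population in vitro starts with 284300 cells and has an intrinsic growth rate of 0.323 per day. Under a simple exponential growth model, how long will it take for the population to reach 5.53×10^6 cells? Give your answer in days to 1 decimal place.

9.2 days

Set N₀·e^(rt) = 5.53×10^6: e^(0.323·t) = 5.53×10^6/284300 = 19.451.
0.323·t = ln(19.451) = 2.9679, so t = 2.9679/0.323 = 9.1886.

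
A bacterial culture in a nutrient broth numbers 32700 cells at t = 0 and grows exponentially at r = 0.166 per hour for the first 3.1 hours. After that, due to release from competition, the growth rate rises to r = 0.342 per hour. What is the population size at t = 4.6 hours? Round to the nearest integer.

91375 cells

Phase 1: N(3.1) = 32700·e^(0.166×3.1) = 32700·e^0.5146 = 54706.1.
Phase 2 runs for 4.6 − 3.1 = 1.5 hours at r = 0.342.
N(4.6) = 54706.1·e^(0.342×1.5) = 54706.1·e^0.513 = 91375.3.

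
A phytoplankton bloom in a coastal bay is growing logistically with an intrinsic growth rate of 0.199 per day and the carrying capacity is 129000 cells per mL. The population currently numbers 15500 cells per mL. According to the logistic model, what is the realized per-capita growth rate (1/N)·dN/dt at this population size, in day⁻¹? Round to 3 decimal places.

0.175 per day

(1/N)·dN/dt = r(1 − N/K) = 0.199 × (1 − 15500/129000).
= 0.199 × 0.87984 = 0.17509.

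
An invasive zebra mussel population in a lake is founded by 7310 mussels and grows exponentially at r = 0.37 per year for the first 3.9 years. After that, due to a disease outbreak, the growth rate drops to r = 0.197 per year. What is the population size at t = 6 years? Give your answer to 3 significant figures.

46800 mussels

Phase 1: N(3.9) = 7310·e^(0.37×3.9) = 7310·e^1.443 = 30946.
Phase 2 runs for 6 − 3.9 = 2.1 years at r = 0.197.
N(6) = 30946·e^(0.197×2.1) = 30946·e^0.4137 = 46802.8.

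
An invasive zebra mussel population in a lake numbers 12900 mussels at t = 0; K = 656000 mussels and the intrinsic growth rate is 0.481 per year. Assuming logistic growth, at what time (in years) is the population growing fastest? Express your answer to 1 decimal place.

8.1 years

Logistic growth is fastest at N = K/2 = 328000.
A = (K − N₀)/N₀ = 49.853. Set K/(1 + A·e^(−rt)) = K/2 → A·e^(−rt) = 1.
e^(−0.481t) = 1/49.853 = 0.0200591, so t = ln(49.853)/0.481 = 3.9091/0.481 = 8.127.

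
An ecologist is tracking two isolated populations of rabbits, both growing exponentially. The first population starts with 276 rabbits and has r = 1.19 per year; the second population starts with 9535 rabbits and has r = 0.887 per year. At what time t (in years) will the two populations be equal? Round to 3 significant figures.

11.7 years

Set 276·e^(1.19t) = 9535·e^(0.887t).
e^((1.19 − 0.887)t) = 9535/276 → e^(0.303·t) = 34.547.
0.303·t = ln(34.547) = 3.5423, so t = 3.5423/0.303 = 11.691.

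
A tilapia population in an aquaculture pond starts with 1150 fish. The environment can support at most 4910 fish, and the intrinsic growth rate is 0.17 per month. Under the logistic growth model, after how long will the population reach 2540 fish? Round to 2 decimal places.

A = (K − N₀)/N₀ = (4910 − 1150)/1150 = 3.2696.
Solve 4910/(1 + 3.2696·e^(−0.17t)) = 2540: 1 + 3.2696·e^(−0.17t) = 1.9331, so e^(−0.17t) = 0.285381.
−0.17·t = ln(0.285381) = -1.2539, so t = 1.2539/0.17 = 7.3761.

7.38 months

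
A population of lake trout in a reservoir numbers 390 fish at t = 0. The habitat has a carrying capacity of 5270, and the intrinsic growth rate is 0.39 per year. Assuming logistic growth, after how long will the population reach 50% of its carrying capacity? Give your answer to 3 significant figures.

6.48 years

A = (K − N₀)/N₀ = (5270 − 390)/390 = 12.513.
Solve 5270/(1 + 12.513·e^(−0.39t)) = 2635: 1 + 12.513·e^(−0.39t) = 2, so e^(−0.39t) = 0.079918.
−0.39·t = ln(0.079918) = -2.5268, so t = 2.5268/0.39 = 6.4789.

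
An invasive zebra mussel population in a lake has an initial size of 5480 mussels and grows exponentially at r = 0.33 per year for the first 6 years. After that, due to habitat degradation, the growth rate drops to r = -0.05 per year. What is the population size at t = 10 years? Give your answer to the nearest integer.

Phase 1: N(6) = 5480·e^(0.33×6) = 5480·e^1.98 = 39690.2.
Phase 2 runs for 10 − 6 = 4 years at r = -0.05.
N(10) = 39690.2·e^(-0.05×4) = 39690.2·e^-0.2 = 32495.6.

32496 mussels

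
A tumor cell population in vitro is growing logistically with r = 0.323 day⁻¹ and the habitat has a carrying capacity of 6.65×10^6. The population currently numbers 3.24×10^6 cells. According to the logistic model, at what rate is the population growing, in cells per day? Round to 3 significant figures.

537000 cells per day

dN/dt = rN(1 − N/K) = 0.323 × 3.24×10^6 × (1 − 3.24×10^6/6.65×10^6).
1 − 3.24×10^6/6.65×10^6 = 0.51278; dN/dt = 0.323 × 3.24×10^6 × 0.51278 = 5.36637×10^5.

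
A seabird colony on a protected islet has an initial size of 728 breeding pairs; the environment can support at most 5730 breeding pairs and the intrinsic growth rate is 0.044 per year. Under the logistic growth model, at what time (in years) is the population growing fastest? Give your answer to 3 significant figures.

43.8 years

Logistic growth is fastest at N = K/2 = 2865.
A = (K − N₀)/N₀ = 6.8709. Set K/(1 + A·e^(−rt)) = K/2 → A·e^(−rt) = 1.
e^(−0.044t) = 1/6.8709 = 0.145542, so t = ln(6.8709)/0.044 = 1.9273/0.044 = 43.802.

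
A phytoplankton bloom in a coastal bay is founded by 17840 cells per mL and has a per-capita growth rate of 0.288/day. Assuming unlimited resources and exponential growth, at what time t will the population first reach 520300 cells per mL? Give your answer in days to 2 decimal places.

11.71 days

Set N₀·e^(rt) = 520300: e^(0.288·t) = 520300/17840 = 29.165.
0.288·t = ln(29.165) = 3.373, so t = 3.373/0.288 = 11.712.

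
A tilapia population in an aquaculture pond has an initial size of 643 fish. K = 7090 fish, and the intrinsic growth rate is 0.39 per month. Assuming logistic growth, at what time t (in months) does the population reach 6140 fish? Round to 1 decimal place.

A = (K − N₀)/N₀ = (7090 − 643)/643 = 10.026.
Solve 7090/(1 + 10.026·e^(−0.39t)) = 6140: 1 + 10.026·e^(−0.39t) = 1.1547, so e^(−0.39t) = 0.0154315.
−0.39·t = ln(0.0154315) = -4.1713, so t = 4.1713/0.39 = 10.696.

10.7 months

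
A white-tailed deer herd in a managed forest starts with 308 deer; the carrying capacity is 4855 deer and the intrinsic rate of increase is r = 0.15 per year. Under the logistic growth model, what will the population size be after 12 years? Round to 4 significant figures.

1411 deer

A = (K − N₀)/N₀ = (4855 − 308)/308 = 14.763.
N(t) = K/(1 + A·e^(−rt)) = 4855/(1 + 14.763×e^(−0.15×12)).
e^(−1.8) = 0.1653; denominator = 1 + 14.763×0.1653 = 3.4403.
N = 4855/3.4403 = 1411.21.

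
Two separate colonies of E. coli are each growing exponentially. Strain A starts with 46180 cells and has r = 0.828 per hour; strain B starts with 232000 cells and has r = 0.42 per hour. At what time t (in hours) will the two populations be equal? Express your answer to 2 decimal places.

3.96 hours

Set 46180·e^(0.828t) = 232000·e^(0.42t).
e^((0.828 − 0.42)t) = 232000/46180 → e^(0.408·t) = 5.0238.
0.408·t = ln(5.0238) = 1.6142, so t = 1.6142/0.408 = 3.9563.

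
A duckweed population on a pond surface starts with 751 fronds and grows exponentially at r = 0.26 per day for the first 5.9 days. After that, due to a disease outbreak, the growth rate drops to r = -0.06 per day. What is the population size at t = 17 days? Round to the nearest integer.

Phase 1: N(5.9) = 751·e^(0.26×5.9) = 751·e^1.534 = 3482.15.
Phase 2 runs for 17 − 5.9 = 11.1 days at r = -0.06.
N(17) = 3482.15·e^(-0.06×11.1) = 3482.15·e^-0.666 = 1788.99.

1789 fronds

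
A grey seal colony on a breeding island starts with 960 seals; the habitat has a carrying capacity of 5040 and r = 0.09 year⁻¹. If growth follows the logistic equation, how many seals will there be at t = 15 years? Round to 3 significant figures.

A = (K − N₀)/N₀ = (5040 − 960)/960 = 4.25.
N(t) = K/(1 + A·e^(−rt)) = 5040/(1 + 4.25×e^(−0.09×15)).
e^(−1.35) = 0.25924; denominator = 1 + 4.25×0.25924 = 2.1018.
N = 5040/2.1018 = 2397.98.

2400 seals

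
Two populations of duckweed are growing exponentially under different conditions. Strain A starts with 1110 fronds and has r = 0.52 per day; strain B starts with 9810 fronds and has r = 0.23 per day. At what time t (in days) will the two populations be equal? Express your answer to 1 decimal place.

7.5 days

Set 1110·e^(0.52t) = 9810·e^(0.23t).
e^((0.52 − 0.23)t) = 9810/1110 → e^(0.29·t) = 8.8378.
0.29·t = ln(8.8378) = 2.179, so t = 2.179/0.29 = 7.5139.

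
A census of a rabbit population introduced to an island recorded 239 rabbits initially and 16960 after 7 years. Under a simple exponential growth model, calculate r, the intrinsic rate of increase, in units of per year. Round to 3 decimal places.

0.609 per year

From N(t) = N₀·e^(rt): e^(r·7) = 16960/239 = 70.962.
r·7 = ln(70.962) = 4.2621, so r = 4.2621/7 = 0.60888.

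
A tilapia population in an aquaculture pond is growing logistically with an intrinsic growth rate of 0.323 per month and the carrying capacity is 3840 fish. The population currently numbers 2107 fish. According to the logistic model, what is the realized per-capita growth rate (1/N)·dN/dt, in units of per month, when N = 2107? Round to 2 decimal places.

(1/N)·dN/dt = r(1 − N/K) = 0.323 × (1 − 2107/3840).
= 0.323 × 0.4513 = 0.14577.

0.15 per month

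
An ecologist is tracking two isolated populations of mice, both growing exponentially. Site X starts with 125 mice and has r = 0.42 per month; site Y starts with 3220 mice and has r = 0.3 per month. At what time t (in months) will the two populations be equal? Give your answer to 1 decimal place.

Set 125·e^(0.42t) = 3220·e^(0.3t).
e^((0.42 − 0.3)t) = 3220/125 → e^(0.12·t) = 25.76.
0.12·t = ln(25.76) = 3.2488, so t = 3.2488/0.12 = 27.074.

27.1 months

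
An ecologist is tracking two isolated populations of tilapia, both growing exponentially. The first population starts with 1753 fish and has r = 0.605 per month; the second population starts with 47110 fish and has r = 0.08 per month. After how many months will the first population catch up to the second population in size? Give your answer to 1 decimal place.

6.3 months

Set 1753·e^(0.605t) = 47110·e^(0.08t).
e^((0.605 − 0.08)t) = 47110/1753 → e^(0.525·t) = 26.874.
0.525·t = ln(26.874) = 3.2912, so t = 3.2912/0.525 = 6.2689.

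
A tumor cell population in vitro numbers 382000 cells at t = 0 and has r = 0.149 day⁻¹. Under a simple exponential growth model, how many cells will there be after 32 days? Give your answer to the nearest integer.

44955150 cells

N(t) = N₀·e^(rt) = 382000 × e^(0.149×32) = 382000 × e^4.768.
e^4.768 ≈ 117.68, so N ≈ 382000 × 117.68 = 4.495515×10^7.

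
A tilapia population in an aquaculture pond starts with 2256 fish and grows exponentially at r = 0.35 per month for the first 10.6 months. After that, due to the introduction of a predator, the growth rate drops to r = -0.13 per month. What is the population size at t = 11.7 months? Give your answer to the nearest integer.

79885 fish

Phase 1: N(10.6) = 2256·e^(0.35×10.6) = 2256·e^3.71 = 92166.2.
Phase 2 runs for 11.7 − 10.6 = 1.1 months at r = -0.13.
N(11.7) = 92166.2·e^(-0.13×1.1) = 92166.2·e^-0.143 = 79885.4.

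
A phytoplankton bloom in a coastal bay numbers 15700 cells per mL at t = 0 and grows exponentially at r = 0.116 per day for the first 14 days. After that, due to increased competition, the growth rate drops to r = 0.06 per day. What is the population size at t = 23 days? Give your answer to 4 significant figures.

136700 cells per mL

Phase 1: N(14) = 15700·e^(0.116×14) = 15700·e^1.624 = 79651.5.
Phase 2 runs for 23 − 14 = 9 days at r = 0.06.
N(23) = 79651.5·e^(0.06×9) = 79651.5·e^0.54 = 136682.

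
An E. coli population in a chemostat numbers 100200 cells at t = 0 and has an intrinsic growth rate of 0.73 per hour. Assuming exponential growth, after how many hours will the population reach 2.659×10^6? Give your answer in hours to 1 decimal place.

4.5 hours

Set N₀·e^(rt) = 2.659×10^6: e^(0.73·t) = 2.659×10^6/100200 = 26.537.
0.73·t = ln(26.537) = 3.2785, so t = 3.2785/0.73 = 4.4911.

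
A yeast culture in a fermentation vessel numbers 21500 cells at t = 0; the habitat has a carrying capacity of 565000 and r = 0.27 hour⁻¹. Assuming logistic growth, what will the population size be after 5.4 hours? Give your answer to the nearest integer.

82093 cells

A = (K − N₀)/N₀ = (565000 − 21500)/21500 = 25.279.
N(t) = K/(1 + A·e^(−rt)) = 565000/(1 + 25.279×e^(−0.27×5.4)).
e^(−1.458) = 0.2327; denominator = 1 + 25.279×0.2327 = 6.8825.
N = 565000/6.8825 = 82092.6.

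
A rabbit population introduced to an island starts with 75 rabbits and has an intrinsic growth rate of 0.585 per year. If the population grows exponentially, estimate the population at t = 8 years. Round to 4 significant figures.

8083 rabbits

N(t) = N₀·e^(rt) = 75 × e^(0.585×8) = 75 × e^4.68.
e^4.68 ≈ 107.77, so N ≈ 75 × 107.77 = 8082.76.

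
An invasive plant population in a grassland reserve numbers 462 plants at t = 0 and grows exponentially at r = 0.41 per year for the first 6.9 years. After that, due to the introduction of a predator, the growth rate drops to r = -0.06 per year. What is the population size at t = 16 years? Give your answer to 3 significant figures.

4530 plants

Phase 1: N(6.9) = 462·e^(0.41×6.9) = 462·e^2.829 = 7820.98.
Phase 2 runs for 16 − 6.9 = 9.1 years at r = -0.06.
N(16) = 7820.98·e^(-0.06×9.1) = 7820.98·e^-0.546 = 4530.4.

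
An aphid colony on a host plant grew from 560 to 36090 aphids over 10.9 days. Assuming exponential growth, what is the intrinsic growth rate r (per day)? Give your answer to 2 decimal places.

From N(t) = N₀·e^(rt): e^(r·10.9) = 36090/560 = 64.446.
r·10.9 = ln(64.446) = 4.1658, so r = 4.1658/10.9 = 0.38219.

0.38 per day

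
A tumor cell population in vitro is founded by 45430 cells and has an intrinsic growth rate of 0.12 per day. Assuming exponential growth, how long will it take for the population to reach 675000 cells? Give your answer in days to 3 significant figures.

Set N₀·e^(rt) = 675000: e^(0.12·t) = 675000/45430 = 14.858.
0.12·t = ln(14.858) = 2.6985, so t = 2.6985/0.12 = 22.488.

22.5 days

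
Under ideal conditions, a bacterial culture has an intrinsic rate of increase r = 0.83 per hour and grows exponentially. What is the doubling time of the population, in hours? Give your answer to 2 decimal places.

0.84 hours

Doubling time t_d = ln(2)/r = 0.6931/0.83 = 0.83512.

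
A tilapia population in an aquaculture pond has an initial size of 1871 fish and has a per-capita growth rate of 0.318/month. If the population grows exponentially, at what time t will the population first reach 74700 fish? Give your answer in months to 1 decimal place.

Set N₀·e^(rt) = 74700: e^(0.318·t) = 74700/1871 = 39.925.
0.318·t = ln(39.925) = 3.687, so t = 3.687/0.318 = 11.594.

11.6 months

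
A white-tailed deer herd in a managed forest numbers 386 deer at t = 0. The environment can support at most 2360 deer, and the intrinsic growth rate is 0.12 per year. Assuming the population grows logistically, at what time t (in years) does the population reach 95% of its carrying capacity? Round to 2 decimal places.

38.14 years

A = (K − N₀)/N₀ = (2360 − 386)/386 = 5.114.
Solve 2360/(1 + 5.114·e^(−0.12t)) = 2242: 1 + 5.114·e^(−0.12t) = 1.0526, so e^(−0.12t) = 0.0102917.
−0.12·t = ln(0.0102917) = -4.5764, so t = 4.5764/0.12 = 38.137.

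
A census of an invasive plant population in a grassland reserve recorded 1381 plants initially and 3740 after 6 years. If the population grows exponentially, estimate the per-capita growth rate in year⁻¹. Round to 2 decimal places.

From N(t) = N₀·e^(rt): e^(r·6) = 3740/1381 = 2.7082.
r·6 = ln(2.7082) = 0.99628, so r = 0.99628/6 = 0.16605.

0.17 per year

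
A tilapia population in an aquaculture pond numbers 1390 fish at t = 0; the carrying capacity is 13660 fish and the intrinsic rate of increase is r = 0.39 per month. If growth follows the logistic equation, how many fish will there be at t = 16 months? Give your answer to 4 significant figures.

A = (K − N₀)/N₀ = (13660 − 1390)/1390 = 8.8273.
N(t) = K/(1 + A·e^(−rt)) = 13660/(1 + 8.8273×e^(−0.39×16)).
e^(−6.24) = 0.0019499; denominator = 1 + 8.8273×0.0019499 = 1.0172.
N = 13660/1.0172 = 13428.9.

13430 fish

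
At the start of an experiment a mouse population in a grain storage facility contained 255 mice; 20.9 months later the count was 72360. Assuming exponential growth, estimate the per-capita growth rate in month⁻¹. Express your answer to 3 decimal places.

0.270 per month

From N(t) = N₀·e^(rt): e^(r·20.9) = 72360/255 = 283.76.
r·20.9 = ln(283.76) = 5.6481, so r = 5.6481/20.9 = 0.27025.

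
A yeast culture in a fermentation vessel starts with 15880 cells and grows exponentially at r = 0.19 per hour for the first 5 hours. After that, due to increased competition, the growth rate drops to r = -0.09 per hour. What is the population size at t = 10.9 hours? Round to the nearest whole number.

Phase 1: N(5) = 15880·e^(0.19×5) = 15880·e^0.95 = 41061.1.
Phase 2 runs for 10.9 − 5 = 5.9 hours at r = -0.09.
N(10.9) = 41061.1·e^(-0.09×5.9) = 41061.1·e^-0.531 = 24144.6.

24145 cells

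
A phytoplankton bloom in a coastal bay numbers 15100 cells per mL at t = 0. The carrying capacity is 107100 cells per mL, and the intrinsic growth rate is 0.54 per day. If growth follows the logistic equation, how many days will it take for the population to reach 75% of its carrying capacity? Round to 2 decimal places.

A = (K − N₀)/N₀ = (107100 − 15100)/15100 = 6.0927.
Solve 107100/(1 + 6.0927·e^(−0.54t)) = 80325: 1 + 6.0927·e^(−0.54t) = 1.3333, so e^(−0.54t) = 0.0547101.
−0.54·t = ln(0.0547101) = -2.9057, so t = 2.9057/0.54 = 5.3809.

5.38 days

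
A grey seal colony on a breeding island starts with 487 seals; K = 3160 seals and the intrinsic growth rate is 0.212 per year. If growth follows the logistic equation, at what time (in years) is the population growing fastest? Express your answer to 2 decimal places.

8.03 years

Logistic growth is fastest at N = K/2 = 1580.
A = (K − N₀)/N₀ = 5.4887. Set K/(1 + A·e^(−rt)) = K/2 → A·e^(−rt) = 1.
e^(−0.212t) = 1/5.4887 = 0.182192, so t = ln(5.4887)/0.212 = 1.7027/0.212 = 8.0316.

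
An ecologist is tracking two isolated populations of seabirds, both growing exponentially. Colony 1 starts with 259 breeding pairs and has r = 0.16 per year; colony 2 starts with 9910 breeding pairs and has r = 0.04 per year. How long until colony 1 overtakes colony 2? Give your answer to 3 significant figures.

30.4 years

Set 259·e^(0.16t) = 9910·e^(0.04t).
e^((0.16 − 0.04)t) = 9910/259 → e^(0.12·t) = 38.263.
0.12·t = ln(38.263) = 3.6445, so t = 3.6445/0.12 = 30.371.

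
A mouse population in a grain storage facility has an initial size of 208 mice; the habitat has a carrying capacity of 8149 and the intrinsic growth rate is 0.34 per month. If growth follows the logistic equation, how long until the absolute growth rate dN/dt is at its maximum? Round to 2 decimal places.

Logistic growth is fastest at N = K/2 = 4074.5.
A = (K − N₀)/N₀ = 38.178. Set K/(1 + A·e^(−rt)) = K/2 → A·e^(−rt) = 1.
e^(−0.34t) = 1/38.178 = 0.0261932, so t = ln(38.178)/0.34 = 3.6423/0.34 = 10.713.

10.71 months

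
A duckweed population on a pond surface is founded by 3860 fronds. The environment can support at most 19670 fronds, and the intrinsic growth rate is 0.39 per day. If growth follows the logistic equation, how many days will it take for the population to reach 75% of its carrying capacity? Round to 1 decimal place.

6.4 days

A = (K − N₀)/N₀ = (19670 − 3860)/3860 = 4.0959.
Solve 19670/(1 + 4.0959·e^(−0.39t)) = 14752.5: 1 + 4.0959·e^(−0.39t) = 1.3333, so e^(−0.39t) = 0.0813831.
−0.39·t = ln(0.0813831) = -2.5086, so t = 2.5086/0.39 = 6.4323.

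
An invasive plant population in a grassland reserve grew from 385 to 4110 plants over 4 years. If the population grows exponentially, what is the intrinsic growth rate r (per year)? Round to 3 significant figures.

0.592 per year

From N(t) = N₀·e^(rt): e^(r·4) = 4110/385 = 10.675.
r·4 = ln(10.675) = 2.3679, so r = 2.3679/4 = 0.59198.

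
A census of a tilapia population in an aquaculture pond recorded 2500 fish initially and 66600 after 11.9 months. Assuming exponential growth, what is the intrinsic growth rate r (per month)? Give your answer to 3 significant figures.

0.276 per month

From N(t) = N₀·e^(rt): e^(r·11.9) = 66600/2500 = 26.64.
r·11.9 = ln(26.64) = 3.2824, so r = 3.2824/11.9 = 0.27583.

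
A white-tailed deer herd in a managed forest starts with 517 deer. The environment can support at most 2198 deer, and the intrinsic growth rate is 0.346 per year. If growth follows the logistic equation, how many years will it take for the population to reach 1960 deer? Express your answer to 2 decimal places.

9.50 years

A = (K − N₀)/N₀ = (2198 − 517)/517 = 3.2515.
Solve 2198/(1 + 3.2515·e^(−0.346t)) = 1960: 1 + 3.2515·e^(−0.346t) = 1.1214, so e^(−0.346t) = 0.037346.
−0.346·t = ln(0.037346) = -3.2875, so t = 3.2875/0.346 = 9.5015.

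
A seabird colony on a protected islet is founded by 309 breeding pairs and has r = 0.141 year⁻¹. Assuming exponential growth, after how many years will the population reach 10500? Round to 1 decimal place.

Set N₀·e^(rt) = 10500: e^(0.141·t) = 10500/309 = 33.981.
0.141·t = ln(33.981) = 3.5258, so t = 3.5258/0.141 = 25.006.

25.0 years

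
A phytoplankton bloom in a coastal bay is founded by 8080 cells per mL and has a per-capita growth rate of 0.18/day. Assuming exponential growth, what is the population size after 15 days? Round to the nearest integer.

120228 cells per mL

N(t) = N₀·e^(rt) = 8080 × e^(0.18×15) = 8080 × e^2.7.
e^2.7 ≈ 14.88, so N ≈ 8080 × 14.88 = 120228.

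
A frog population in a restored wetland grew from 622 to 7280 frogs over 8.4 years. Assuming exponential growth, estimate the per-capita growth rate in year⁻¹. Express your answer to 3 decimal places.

From N(t) = N₀·e^(rt): e^(r·8.4) = 7280/622 = 11.704.
r·8.4 = ln(11.704) = 2.4599, so r = 2.4599/8.4 = 0.29285.

0.293 per year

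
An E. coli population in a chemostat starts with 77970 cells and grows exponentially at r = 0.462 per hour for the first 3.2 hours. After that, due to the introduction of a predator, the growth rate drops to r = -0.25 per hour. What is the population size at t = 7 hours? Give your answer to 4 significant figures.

Phase 1: N(3.2) = 77970·e^(0.462×3.2) = 77970·e^1.478 = 341970.
Phase 2 runs for 7 − 3.2 = 3.8 hours at r = -0.25.
N(7) = 341970·e^(-0.25×3.8) = 341970·e^-0.95 = 132254.

132300 cells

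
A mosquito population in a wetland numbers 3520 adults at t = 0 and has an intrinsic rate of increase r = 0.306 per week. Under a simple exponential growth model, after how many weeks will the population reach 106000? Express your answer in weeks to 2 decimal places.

Set N₀·e^(rt) = 106000: e^(0.306·t) = 106000/3520 = 30.114.
0.306·t = ln(30.114) = 3.405, so t = 3.405/0.306 = 11.127.

11.13 weeks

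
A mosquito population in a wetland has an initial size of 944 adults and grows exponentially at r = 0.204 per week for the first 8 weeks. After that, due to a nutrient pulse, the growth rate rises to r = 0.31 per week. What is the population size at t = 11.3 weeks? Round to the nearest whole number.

Phase 1: N(8) = 944·e^(0.204×8) = 944·e^1.632 = 4827.7.
Phase 2 runs for 11.3 − 8 = 3.3 weeks at r = 0.31.
N(11.3) = 4827.7·e^(0.31×3.3) = 4827.7·e^1.023 = 13428.4.

13428 adults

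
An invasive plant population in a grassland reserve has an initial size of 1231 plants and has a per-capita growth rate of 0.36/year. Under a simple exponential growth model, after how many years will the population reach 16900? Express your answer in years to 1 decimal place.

Set N₀·e^(rt) = 16900: e^(0.36·t) = 16900/1231 = 13.729.
0.36·t = ln(13.729) = 2.6195, so t = 2.6195/0.36 = 7.2764.

7.3 years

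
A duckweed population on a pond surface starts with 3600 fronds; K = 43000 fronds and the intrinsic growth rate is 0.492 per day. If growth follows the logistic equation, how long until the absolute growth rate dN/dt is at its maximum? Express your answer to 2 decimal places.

Logistic growth is fastest at N = K/2 = 21500.
A = (K − N₀)/N₀ = 10.944. Set K/(1 + A·e^(−rt)) = K/2 → A·e^(−rt) = 1.
e^(−0.492t) = 1/10.944 = 0.0913706, so t = ln(10.944)/0.492 = 2.3928/0.492 = 4.8635.

4.86 days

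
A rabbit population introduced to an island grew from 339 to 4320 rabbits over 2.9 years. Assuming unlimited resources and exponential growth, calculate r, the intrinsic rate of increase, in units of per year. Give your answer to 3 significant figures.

From N(t) = N₀·e^(rt): e^(r·2.9) = 4320/339 = 12.743.
r·2.9 = ln(12.743) = 2.545, so r = 2.545/2.9 = 0.87759.

0.878 per year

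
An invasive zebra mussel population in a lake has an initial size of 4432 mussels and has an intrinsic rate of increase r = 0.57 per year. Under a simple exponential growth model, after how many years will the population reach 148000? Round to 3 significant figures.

6.16 years

Set N₀·e^(rt) = 148000: e^(0.57·t) = 148000/4432 = 33.394.
0.57·t = ln(33.394) = 3.5084, so t = 3.5084/0.57 = 6.155.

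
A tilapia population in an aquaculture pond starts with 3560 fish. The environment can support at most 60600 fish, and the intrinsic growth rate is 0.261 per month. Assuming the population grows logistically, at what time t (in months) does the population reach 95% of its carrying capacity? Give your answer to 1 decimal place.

21.9 months

A = (K − N₀)/N₀ = (60600 − 3560)/3560 = 16.022.
Solve 60600/(1 + 16.022·e^(−0.261t)) = 57570: 1 + 16.022·e^(−0.261t) = 1.0526, so e^(−0.261t) = 0.00328486.
−0.261·t = ln(0.00328486) = -5.7184, so t = 5.7184/0.261 = 21.91.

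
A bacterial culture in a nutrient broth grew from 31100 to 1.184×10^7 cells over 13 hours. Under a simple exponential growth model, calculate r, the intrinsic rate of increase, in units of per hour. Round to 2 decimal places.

From N(t) = N₀·e^(rt): e^(r·13) = 1.184×10^7/31100 = 380.71.
r·13 = ln(380.71) = 5.942, so r = 5.942/13 = 0.45708.

0.46 per hour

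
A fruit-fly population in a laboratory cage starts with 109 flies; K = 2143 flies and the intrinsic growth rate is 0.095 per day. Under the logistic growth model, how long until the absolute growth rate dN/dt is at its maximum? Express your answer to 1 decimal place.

30.8 days

Logistic growth is fastest at N = K/2 = 1071.5.
A = (K − N₀)/N₀ = 18.661. Set K/(1 + A·e^(−rt)) = K/2 → A·e^(−rt) = 1.
e^(−0.095t) = 1/18.661 = 0.053589, so t = ln(18.661)/0.095 = 2.9264/0.095 = 30.804.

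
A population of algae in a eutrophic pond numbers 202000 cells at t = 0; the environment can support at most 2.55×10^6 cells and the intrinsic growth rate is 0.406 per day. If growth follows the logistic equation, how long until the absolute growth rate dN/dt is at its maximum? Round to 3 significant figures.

6.04 days

Logistic growth is fastest at N = K/2 = 1.275×10^6.
A = (K − N₀)/N₀ = 11.624. Set K/(1 + A·e^(−rt)) = K/2 → A·e^(−rt) = 1.
e^(−0.406t) = 1/11.624 = 0.0860307, so t = ln(11.624)/0.406 = 2.4531/0.406 = 6.042.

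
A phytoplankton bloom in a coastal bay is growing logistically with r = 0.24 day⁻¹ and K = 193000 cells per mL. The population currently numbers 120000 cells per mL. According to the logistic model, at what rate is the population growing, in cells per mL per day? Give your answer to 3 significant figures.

dN/dt = rN(1 − N/K) = 0.24 × 120000 × (1 − 120000/193000).
1 − 120000/193000 = 0.37824; dN/dt = 0.24 × 120000 × 0.37824 = 10893.

10900 cells per mL per day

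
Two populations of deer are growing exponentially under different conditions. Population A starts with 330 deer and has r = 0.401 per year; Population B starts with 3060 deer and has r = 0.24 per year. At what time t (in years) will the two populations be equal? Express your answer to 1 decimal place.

Set 330·e^(0.401t) = 3060·e^(0.24t).
e^((0.401 − 0.24)t) = 3060/330 → e^(0.161·t) = 9.2727.
0.161·t = ln(9.2727) = 2.2271, so t = 2.2271/0.161 = 13.833.

13.8 years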